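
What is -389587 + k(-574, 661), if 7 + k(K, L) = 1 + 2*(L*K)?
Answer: -1148421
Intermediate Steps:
k(K, L) = -6 + 2*K*L (k(K, L) = -7 + (1 + 2*(L*K)) = -7 + (1 + 2*(K*L)) = -7 + (1 + 2*K*L) = -6 + 2*K*L)
-389587 + k(-574, 661) = -389587 + (-6 + 2*(-574)*661) = -389587 + (-6 - 758828) = -389587 - 758834 = -1148421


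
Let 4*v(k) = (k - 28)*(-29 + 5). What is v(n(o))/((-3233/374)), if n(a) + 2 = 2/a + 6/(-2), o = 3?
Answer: -72556/3233 ≈ -22.442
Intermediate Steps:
n(a) = -5 + 2/a (n(a) = -2 + (2/a + 6/(-2)) = -2 + (2/a + 6*(-1/2)) = -2 + (2/a - 3) = -2 + (-3 + 2/a) = -5 + 2/a)
v(k) = 168 - 6*k (v(k) = ((k - 28)*(-29 + 5))/4 = ((-28 + k)*(-24))/4 = (672 - 24*k)/4 = 168 - 6*k)
v(n(o))/((-3233/374)) = (168 - 6*(-5 + 2/3))/((-3233/374)) = (168 - 6*(-5 + 2*(1/3)))/((-3233*1/374)) = (168 - 6*(-5 + 2/3))/(-3233/374) = (168 - 6*(-13/3))*(-374/3233) = (168 + 26)*(-374/3233) = 194*(-374/3233) = -72556/3233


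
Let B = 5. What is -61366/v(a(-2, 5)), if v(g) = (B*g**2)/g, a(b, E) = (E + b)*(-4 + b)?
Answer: 30683/45 ≈ 681.84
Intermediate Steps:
a(b, E) = (-4 + b)*(E + b)
v(g) = 5*g (v(g) = (5*g**2)/g = 5*g)
-61366/v(a(-2, 5)) = -61366*1/(5*((-2)**2 - 4*5 - 4*(-2) + 5*(-2))) = -61366*1/(5*(4 - 20 + 8 - 10)) = -61366/(5*(-18)) = -61366/(-90) = -61366*(-1/90) = 30683/45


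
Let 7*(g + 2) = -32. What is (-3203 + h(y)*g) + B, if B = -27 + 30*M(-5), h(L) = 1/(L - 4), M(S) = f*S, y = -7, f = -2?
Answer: -225564/77 ≈ -2929.4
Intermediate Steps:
g = -46/7 (g = -2 + (⅐)*(-32) = -2 - 32/7 = -46/7 ≈ -6.5714)
M(S) = -2*S
h(L) = 1/(-4 + L)
B = 273 (B = -27 + 30*(-2*(-5)) = -27 + 30*10 = -27 + 300 = 273)
(-3203 + h(y)*g) + B = (-3203 - 46/7/(-4 - 7)) + 273 = (-3203 - 46/7/(-11)) + 273 = (-3203 - 1/11*(-46/7)) + 273 = (-3203 + 46/77) + 273 = -246585/77 + 273 = -225564/77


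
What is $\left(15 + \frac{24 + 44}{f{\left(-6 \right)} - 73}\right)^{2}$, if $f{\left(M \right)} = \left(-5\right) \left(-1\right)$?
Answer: $196$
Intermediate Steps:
$f{\left(M \right)} = 5$
$\left(15 + \frac{24 + 44}{f{\left(-6 \right)} - 73}\right)^{2} = \left(15 + \frac{24 + 44}{5 - 73}\right)^{2} = \left(15 + \frac{68}{-68}\right)^{2} = \left(15 + 68 \left(- \frac{1}{68}\right)\right)^{2} = \left(15 - 1\right)^{2} = 14^{2} = 196$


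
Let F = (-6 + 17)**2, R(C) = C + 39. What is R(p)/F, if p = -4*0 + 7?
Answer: 46/121 ≈ 0.38017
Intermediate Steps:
p = 7 (p = 0 + 7 = 7)
R(C) = 39 + C
F = 121 (F = 11**2 = 121)
R(p)/F = (39 + 7)/121 = 46*(1/121) = 46/121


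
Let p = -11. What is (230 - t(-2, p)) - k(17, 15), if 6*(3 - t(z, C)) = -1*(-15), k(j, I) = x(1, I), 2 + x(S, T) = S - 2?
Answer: 465/2 ≈ 232.50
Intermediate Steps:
x(S, T) = -4 + S (x(S, T) = -2 + (S - 2) = -2 + (-2 + S) = -4 + S)
k(j, I) = -3 (k(j, I) = -4 + 1 = -3)
t(z, C) = ½ (t(z, C) = 3 - (-1)*(-15)/6 = 3 - ⅙*15 = 3 - 5/2 = ½)
(230 - t(-2, p)) - k(17, 15) = (230 - 1*½) - 1*(-3) = (230 - ½) + 3 = 459/2 + 3 = 465/2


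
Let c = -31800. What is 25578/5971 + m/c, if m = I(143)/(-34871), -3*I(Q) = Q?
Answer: 12155737561621/2837669470200 ≈ 4.2837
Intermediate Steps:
I(Q) = -Q/3
m = 143/104613 (m = -⅓*143/(-34871) = -143/3*(-1/34871) = 143/104613 ≈ 0.0013669)
25578/5971 + m/c = 25578/5971 + (143/104613)/(-31800) = 25578*(1/5971) + (143/104613)*(-1/31800) = 3654/853 - 143/3326693400 = 12155737561621/2837669470200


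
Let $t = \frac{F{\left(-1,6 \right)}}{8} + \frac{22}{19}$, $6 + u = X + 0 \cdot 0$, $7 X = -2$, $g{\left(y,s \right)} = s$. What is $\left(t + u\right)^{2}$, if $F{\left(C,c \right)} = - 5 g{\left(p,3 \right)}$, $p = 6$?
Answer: $\frac{55517401}{1132096} \approx 49.039$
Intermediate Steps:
$X = - \frac{2}{7}$ ($X = \frac{1}{7} \left(-2\right) = - \frac{2}{7} \approx -0.28571$)
$F{\left(C,c \right)} = -15$ ($F{\left(C,c \right)} = \left(-5\right) 3 = -15$)
$u = - \frac{44}{7}$ ($u = -6 + \left(- \frac{2}{7} + 0 \cdot 0\right) = -6 + \left(- \frac{2}{7} + 0\right) = -6 - \frac{2}{7} = - \frac{44}{7} \approx -6.2857$)
$t = - \frac{109}{152}$ ($t = - \frac{15}{8} + \frac{22}{19} = - \frac{109}{152} \approx -0.7171$)
$\left(t + u\right)^{2} = \left(- \frac{109}{152} - \frac{44}{7}\right)^{2} = \left(- \frac{7451}{1064}\right)^{2} = \frac{55517401}{1132096}$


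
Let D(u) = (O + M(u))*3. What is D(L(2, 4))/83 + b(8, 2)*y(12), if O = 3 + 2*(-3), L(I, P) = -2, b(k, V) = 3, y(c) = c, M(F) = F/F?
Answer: 2982/83 ≈ 35.928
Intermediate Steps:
M(F) = 1
O = -3 (O = 3 - 6 = -3)
D(u) = -6 (D(u) = (-3 + 1)*3 = -2*3 = -6)
D(L(2, 4))/83 + b(8, 2)*y(12) = -6/83 + 3*12 = -6*1/83 + 36 = -6/83 + 36 = 2982/83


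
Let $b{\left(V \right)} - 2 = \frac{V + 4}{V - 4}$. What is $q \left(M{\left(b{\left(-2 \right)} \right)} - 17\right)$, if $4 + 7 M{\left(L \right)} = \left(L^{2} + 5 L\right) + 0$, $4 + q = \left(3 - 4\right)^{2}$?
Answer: $\frac{1007}{21} \approx 47.952$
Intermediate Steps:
$q = -3$ ($q = -4 + \left(3 - 4\right)^{2} = -4 + \left(-1\right)^{2} = -4 + 1 = -3$)
$b{\left(V \right)} = 2 + \frac{4 + V}{-4 + V}$ ($b{\left(V \right)} = 2 + \frac{V + 4}{V - 4} = 2 + \frac{4 + V}{-4 + V}$)
$M{\left(L \right)} = - \frac{4}{7} + \frac{L^{2}}{7} + \frac{5 L}{7}$ ($M{\left(L \right)} = - \frac{4}{7} + \frac{\left(L^{2} + 5 L\right) + 0}{7} = - \frac{4}{7} + \frac{L^{2} + 5 L}{7} = - \frac{4}{7} + \left(\frac{L^{2}}{7} + \frac{5 L}{7}\right) = - \frac{4}{7} + \frac{L^{2}}{7} + \frac{5 L}{7}$)
$q \left(M{\left(b{\left(-2 \right)} \right)} - 17\right) = - 3 \left(\left(- \frac{4}{7} + \frac{\left(\frac{-4 + 3 \left(-2\right)}{-4 - 2}\right)^{2}}{7} + \frac{5 \frac{-4 + 3 \left(-2\right)}{-4 - 2}}{7}\right) - 17\right) = - 3 \left(\left(- \frac{4}{7} + \frac{\left(\frac{-4 - 6}{-6}\right)^{2}}{7} + \frac{5 \frac{-4 - 6}{-6}}{7}\right) - 17\right) = - 3 \left(\left(- \frac{4}{7} + \frac{\left(\left(- \frac{1}{6}\right) \left(-10\right)\right)^{2}}{7} + \frac{5 \left(\left(- \frac{1}{6}\right) \left(-10\right)\right)}{7}\right) - 17\right) = - 3 \left(\left(- \frac{4}{7} + \frac{\left(\frac{5}{3}\right)^{2}}{7} + \frac{5}{7} \cdot \frac{5}{3}\right) - 17\right) = - 3 \left(\left(- \frac{4}{7} + \frac{1}{7} \cdot \frac{25}{9} + \frac{25}{21}\right) - 17\right) = - 3 \left(\left(- \frac{4}{7} + \frac{25}{63} + \frac{25}{21}\right) - 17\right) = - 3 \left(\frac{64}{63} - 17\right) = \left(-3\right) \left(- \frac{1007}{63}\right) = \frac{1007}{21}$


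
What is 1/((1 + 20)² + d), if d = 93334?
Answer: 1/93775 ≈ 1.0664e-5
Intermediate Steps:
1/((1 + 20)² + d) = 1/((1 + 20)² + 93334) = 1/(21² + 93334) = 1/(441 + 93334) = 1/93775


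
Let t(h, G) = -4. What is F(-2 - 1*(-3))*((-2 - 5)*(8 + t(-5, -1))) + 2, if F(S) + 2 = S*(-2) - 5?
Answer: 254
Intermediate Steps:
F(S) = -7 - 2*S (F(S) = -2 + (S*(-2) - 5) = -2 + (-2*S - 5) = -2 + (-5 - 2*S) = -7 - 2*S)
F(-2 - 1*(-3))*((-2 - 5)*(8 + t(-5, -1))) + 2 = (-7 - 2*(-2 - 1*(-3)))*((-2 - 5)*(8 - 4)) + 2 = (-7 - 2*(-2 + 3))*(-7*4) + 2 = (-7 - 2*1)*(-28) + 2 = (-7 - 2)*(-28) + 2 = -9*(-28) + 2 = 252 + 2 = 254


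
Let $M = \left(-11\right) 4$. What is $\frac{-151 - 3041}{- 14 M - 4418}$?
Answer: $\frac{1596}{1901} \approx 0.83956$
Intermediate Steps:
$M = -44$
$\frac{-151 - 3041}{- 14 M - 4418} = \frac{-151 - 3041}{\left(-14\right) \left(-44\right) - 4418} = - \frac{3192}{616 - 4418} = - \frac{3192}{-3802} = \left(-3192\right) \left(- \frac{1}{3802}\right) = \frac{1596}{1901}$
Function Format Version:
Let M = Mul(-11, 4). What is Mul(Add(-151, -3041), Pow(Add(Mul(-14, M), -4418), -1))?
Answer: Rational(1596, 1901) ≈ 0.83956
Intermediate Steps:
M = -44
Mul(Add(-151, -3041), Pow(Add(Mul(-14, M), -4418), -1)) = Mul(Add(-151, -3041), Pow(Add(Mul(-14, -44), -4418), -1)) = Mul(-3192, Pow(Add(616, -4418), -1)) = Mul(-3192, Pow(-3802, -1)) = Mul(-3192, Rational(-1, 3802)) = Rational(1596, 1901)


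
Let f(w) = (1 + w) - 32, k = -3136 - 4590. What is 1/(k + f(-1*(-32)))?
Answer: -1/7725 ≈ -0.00012945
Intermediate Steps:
k = -7726
f(w) = -31 + w
1/(k + f(-1*(-32))) = 1/(-7726 + (-31 - 1*(-32))) = 1/(-7726 + (-31 + 32)) = 1/(-7726 + 1) = 1/(-7725) = -1/7725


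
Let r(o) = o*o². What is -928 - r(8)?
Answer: -1440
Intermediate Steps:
r(o) = o³
-928 - r(8) = -928 - 1*8³ = -928 - 1*512 = -928 - 512 = -1440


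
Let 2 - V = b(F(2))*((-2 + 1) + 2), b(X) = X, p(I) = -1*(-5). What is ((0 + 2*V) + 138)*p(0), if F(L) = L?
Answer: 690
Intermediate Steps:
p(I) = 5
V = 0 (V = 2 - 2*((-2 + 1) + 2) = 2 - 2*(-1 + 2) = 2 - 2 = 0)
((0 + 2*V) + 138)*p(0) = ((0 + 2*0) + 138)*5 = ((0 + 0) + 138)*5 = (0 + 138)*5 = 138*5 = 690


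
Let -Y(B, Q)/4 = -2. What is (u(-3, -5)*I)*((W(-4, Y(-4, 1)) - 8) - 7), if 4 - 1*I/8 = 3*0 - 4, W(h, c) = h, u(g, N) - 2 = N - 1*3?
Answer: 7296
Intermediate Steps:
Y(B, Q) = 8 (Y(B, Q) = -4*(-2) = 8)
u(g, N) = -1 + N (u(g, N) = 2 + (N - 1*3) = 2 + (N - 3) = 2 + (-3 + N) = -1 + N)
I = 64 (I = 32 - 8*(3*0 - 4) = 32 - 8*(0 - 4) = 32 - 8*(-4) = 32 + 32 = 64)
(u(-3, -5)*I)*((W(-4, Y(-4, 1)) - 8) - 7) = ((-1 - 5)*64)*((-4 - 8) - 7) = (-6*64)*(-12 - 7) = -384*(-19) = 7296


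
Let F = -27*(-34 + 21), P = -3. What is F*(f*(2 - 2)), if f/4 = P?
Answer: 0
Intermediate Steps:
f = -12 (f = 4*(-3) = -12)
F = 351 (F = -27*(-13) = 351)
F*(f*(2 - 2)) = 351*(-12*(2 - 2)) = 351*(-12*0) = 351*0 = 0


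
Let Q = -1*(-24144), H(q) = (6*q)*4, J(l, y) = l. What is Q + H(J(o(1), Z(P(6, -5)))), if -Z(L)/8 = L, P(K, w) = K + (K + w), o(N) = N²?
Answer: 24168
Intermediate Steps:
P(K, w) = w + 2*K
Z(L) = -8*L
H(q) = 24*q
Q = 24144
Q + H(J(o(1), Z(P(6, -5)))) = 24144 + 24*1² = 24144 + 24*1 = 24144 + 24 = 24168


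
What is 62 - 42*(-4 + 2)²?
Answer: -106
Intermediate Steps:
62 - 42*(-4 + 2)² = 62 - 42*(-2)² = 62 - 42*4 = 62 - 168 = -106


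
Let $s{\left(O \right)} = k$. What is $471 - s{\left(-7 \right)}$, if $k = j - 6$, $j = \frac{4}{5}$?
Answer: $\frac{2381}{5} \approx 476.2$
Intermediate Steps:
$j = \frac{4}{5}$ ($j = 4 \cdot \frac{1}{5} = \frac{4}{5} \approx 0.8$)
$k = - \frac{26}{5}$ ($k = \frac{4}{5} - 6 = - \frac{26}{5} \approx -5.2$)
$s{\left(O \right)} = - \frac{26}{5}$
$471 - s{\left(-7 \right)} = 471 - - \frac{26}{5} = 471 + \frac{26}{5} = \frac{2381}{5}$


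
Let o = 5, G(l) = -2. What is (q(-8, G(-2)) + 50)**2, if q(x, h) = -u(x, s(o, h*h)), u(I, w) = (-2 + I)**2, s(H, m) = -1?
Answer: 2500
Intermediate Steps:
q(x, h) = -(-2 + x)**2
(q(-8, G(-2)) + 50)**2 = (-(-2 - 8)**2 + 50)**2 = (-1*(-10)**2 + 50)**2 = (-1*100 + 50)**2 = (-100 + 50)**2 = (-50)**2 = 2500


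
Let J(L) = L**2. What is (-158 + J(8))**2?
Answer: 8836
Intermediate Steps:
(-158 + J(8))**2 = (-158 + 8**2)**2 = (-158 + 64)**2 = (-94)**2 = 8836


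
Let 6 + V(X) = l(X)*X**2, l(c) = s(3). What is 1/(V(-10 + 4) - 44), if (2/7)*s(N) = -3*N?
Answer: -1/1184 ≈ -0.00084459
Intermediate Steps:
s(N) = -21*N/2 (s(N) = 7*(-3*N)/2 = -21*N/2)
l(c) = -63/2 (l(c) = -21/2*3 = -63/2)
V(X) = -6 - 63*X**2/2
1/(V(-10 + 4) - 44) = 1/((-6 - 63*(-10 + 4)**2/2) - 44) = 1/((-6 - 63/2*(-6)**2) - 44) = 1/((-6 - 63/2*36) - 44) = 1/((-6 - 1134) - 44) = 1/(-1140 - 44) = 1/(-1184) = -1/1184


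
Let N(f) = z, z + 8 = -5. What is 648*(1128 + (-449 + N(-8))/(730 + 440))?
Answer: 47494728/65 ≈ 7.3069e+5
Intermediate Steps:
z = -13 (z = -8 - 5 = -13)
N(f) = -13
648*(1128 + (-449 + N(-8))/(730 + 440)) = 648*(1128 + (-449 - 13)/(730 + 440)) = 648*(1128 - 462/1170) = 648*(1128 - 462*1/1170) = 648*(1128 - 77/195) = 648*(219883/195) = 47494728/65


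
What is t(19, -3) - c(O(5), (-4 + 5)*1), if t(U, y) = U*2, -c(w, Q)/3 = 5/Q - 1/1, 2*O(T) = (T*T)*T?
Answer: 50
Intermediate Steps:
O(T) = T³/2 (O(T) = ((T*T)*T)/2 = (T²*T)/2 = T³/2)
c(w, Q) = 3 - 15/Q (c(w, Q) = -3*(5/Q - 1/1) = -3*(5/Q - 1*1) = -3*(5/Q - 1) = -3*(-1 + 5/Q) = 3 - 15/Q)
t(U, y) = 2*U
t(19, -3) - c(O(5), (-4 + 5)*1) = 2*19 - (3 - 15/(-4 + 5)) = 38 - (3 - 15/1) = 38 - (3 - 15*1) = 38 - (3 - 15) = 38 - 1*(-12) = 38 + 12 = 50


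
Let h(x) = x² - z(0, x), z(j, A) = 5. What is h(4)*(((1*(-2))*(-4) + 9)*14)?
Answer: 2618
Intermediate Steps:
h(x) = -5 + x² (h(x) = x² - 1*5 = x² - 5 = -5 + x²)
h(4)*(((1*(-2))*(-4) + 9)*14) = (-5 + 4²)*(((1*(-2))*(-4) + 9)*14) = (-5 + 16)*((-2*(-4) + 9)*14) = 11*((8 + 9)*14) = 11*(17*14) = 11*238 = 2618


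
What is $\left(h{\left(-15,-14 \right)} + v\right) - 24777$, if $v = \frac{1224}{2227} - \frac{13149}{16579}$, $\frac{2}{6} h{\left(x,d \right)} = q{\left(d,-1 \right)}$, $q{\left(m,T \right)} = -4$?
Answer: $- \frac{53838493692}{2171849} \approx -24789.0$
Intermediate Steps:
$h{\left(x,d \right)} = -12$ ($h{\left(x,d \right)} = 3 \left(-4\right) = -12$)
$v = - \frac{528831}{2171849}$ ($v = 1224 \cdot \frac{1}{2227} - \frac{13149}{16579} = \frac{72}{131} - \frac{13149}{16579} = - \frac{528831}{2171849} \approx -0.24349$)
$\left(h{\left(-15,-14 \right)} + v\right) - 24777 = \left(-12 - \frac{528831}{2171849}\right) - 24777 = - \frac{26591019}{2171849} - 24777 = - \frac{53838493692}{2171849}$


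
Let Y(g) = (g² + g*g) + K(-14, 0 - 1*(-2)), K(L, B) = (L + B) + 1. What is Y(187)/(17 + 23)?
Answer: 69927/40 ≈ 1748.2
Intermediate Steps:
K(L, B) = 1 + B + L (K(L, B) = (B + L) + 1 = 1 + B + L)
Y(g) = -11 + 2*g² (Y(g) = (g² + g*g) + (1 + (0 - 1*(-2)) - 14) = (g² + g²) + (1 + (0 + 2) - 14) = 2*g² + (1 + 2 - 14) = 2*g² - 11 = -11 + 2*g²)
Y(187)/(17 + 23) = (-11 + 2*187²)/(17 + 23) = (-11 + 2*34969)/40 = (-11 + 69938)*(1/40) = 69927*(1/40) = 69927/40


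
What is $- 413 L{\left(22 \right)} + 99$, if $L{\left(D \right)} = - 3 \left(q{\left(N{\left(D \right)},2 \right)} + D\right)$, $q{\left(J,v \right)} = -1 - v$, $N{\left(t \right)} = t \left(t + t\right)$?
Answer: $23640$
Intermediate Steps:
$N{\left(t \right)} = 2 t^{2}$ ($N{\left(t \right)} = t 2 t = 2 t^{2}$)
$L{\left(D \right)} = 9 - 3 D$ ($L{\left(D \right)} = - 3 \left(\left(-1 - 2\right) + D\right) = - 3 \left(-3 + D\right) = 9 - 3 D$)
$- 413 L{\left(22 \right)} + 99 = - 413 \left(9 - 66\right) + 99 = \left(-413\right) \left(-57\right) + 99 = 23541 + 99 = 23640$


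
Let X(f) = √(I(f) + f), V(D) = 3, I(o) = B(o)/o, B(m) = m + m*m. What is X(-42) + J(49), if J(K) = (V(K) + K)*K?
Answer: 2548 + I*√83 ≈ 2548.0 + 9.1104*I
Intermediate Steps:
B(m) = m + m²
I(o) = 1 + o (I(o) = (o*(1 + o))/o = 1 + o)
J(K) = K*(3 + K) (J(K) = (3 + K)*K = K*(3 + K))
X(f) = √(1 + 2*f) (X(f) = √((1 + f) + f) = √(1 + 2*f))
X(-42) + J(49) = √(1 + 2*(-42)) + 49*(3 + 49) = √(1 - 84) + 49*52 = √(-83) + 2548 = I*√83 + 2548 = 2548 + I*√83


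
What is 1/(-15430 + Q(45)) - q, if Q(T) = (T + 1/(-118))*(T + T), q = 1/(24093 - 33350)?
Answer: 125302/6215751505 ≈ 2.0159e-5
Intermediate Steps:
q = -1/9257 (q = 1/(-9257) = -1/9257 ≈ -0.00010803)
Q(T) = 2*T*(-1/118 + T) (Q(T) = (T - 1/118)*(2*T) = (-1/118 + T)*(2*T) = 2*T*(-1/118 + T))
1/(-15430 + Q(45)) - q = 1/(-15430 + (1/59)*45*(-1 + 118*45)) - 1*(-1/9257) = 1/(-15430 + (1/59)*45*(-1 + 5310)) + 1/9257 = 1/(-15430 + (1/59)*45*5309) + 1/9257 = 1/(-15430 + 238905/59) + 1/9257 = 1/(-671465/59) + 1/9257 = -59/671465 + 1/9257 = 125302/6215751505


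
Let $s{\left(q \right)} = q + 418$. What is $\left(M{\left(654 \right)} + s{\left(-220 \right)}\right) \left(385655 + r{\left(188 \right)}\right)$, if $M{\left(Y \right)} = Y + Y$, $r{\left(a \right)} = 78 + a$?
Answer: $581197026$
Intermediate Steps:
$s{\left(q \right)} = 418 + q$
$M{\left(Y \right)} = 2 Y$
$\left(M{\left(654 \right)} + s{\left(-220 \right)}\right) \left(385655 + r{\left(188 \right)}\right) = \left(2 \cdot 654 + \left(418 - 220\right)\right) \left(385655 + \left(78 + 188\right)\right) = \left(1308 + 198\right) \left(385655 + 266\right) = 1506 \cdot 385921 = 581197026$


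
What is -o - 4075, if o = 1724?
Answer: -5799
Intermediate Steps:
-o - 4075 = -1*1724 - 4075 = -1724 - 4075 = -5799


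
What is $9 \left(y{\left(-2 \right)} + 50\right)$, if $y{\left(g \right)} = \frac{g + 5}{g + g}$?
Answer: $\frac{1773}{4} \approx 443.25$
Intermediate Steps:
$y{\left(g \right)} = \frac{5 + g}{2 g}$
$9 \left(y{\left(-2 \right)} + 50\right) = 9 \left(\frac{5 - 2}{2 \left(-2\right)} + 50\right) = 9 \left(\frac{1}{2} \left(- \frac{1}{2}\right) 3 + 50\right) = 9 \left(- \frac{3}{4} + 50\right) = 9 \cdot \frac{197}{4} = \frac{1773}{4}$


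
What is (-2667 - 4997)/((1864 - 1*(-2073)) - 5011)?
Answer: 3832/537 ≈ 7.1359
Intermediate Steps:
(-2667 - 4997)/((1864 - 1*(-2073)) - 5011) = -7664/((1864 + 2073) - 5011) = -7664/(3937 - 5011) = -7664/(-1074) = -7664*(-1/1074) = 3832/537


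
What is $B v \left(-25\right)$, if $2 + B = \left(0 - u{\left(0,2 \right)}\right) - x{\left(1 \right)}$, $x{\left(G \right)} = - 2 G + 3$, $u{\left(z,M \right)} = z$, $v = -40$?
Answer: $-3000$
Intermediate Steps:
$x{\left(G \right)} = 3 - 2 G$
$B = -3$ ($B = -2 + \left(\left(0 - 0\right) - \left(3 - 2\right)\right) = -2 + \left(\left(0 + 0\right) - \left(3 - 2\right)\right) = -2 + \left(0 - 1\right) = -2 - 1 = -3$)
$B v \left(-25\right) = \left(-3\right) \left(-40\right) \left(-25\right) = 120 \left(-25\right) = -3000$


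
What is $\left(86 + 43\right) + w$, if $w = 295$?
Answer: $424$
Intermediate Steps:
$\left(86 + 43\right) + w = \left(86 + 43\right) + 295 = 129 + 295 = 424$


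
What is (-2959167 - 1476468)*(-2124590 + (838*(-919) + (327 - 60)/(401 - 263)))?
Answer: 590634354886005/46 ≈ 1.2840e+13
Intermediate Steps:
(-2959167 - 1476468)*(-2124590 + (838*(-919) + (327 - 60)/(401 - 263))) = -4435635*(-2124590 + (-770122 + 267/138)) = -4435635*(-2124590 + (-770122 + 267*(1/138))) = -4435635*(-2124590 + (-770122 + 89/46)) = -4435635*(-2124590 - 35425523/46) = -4435635*(-133156663/46) = 590634354886005/46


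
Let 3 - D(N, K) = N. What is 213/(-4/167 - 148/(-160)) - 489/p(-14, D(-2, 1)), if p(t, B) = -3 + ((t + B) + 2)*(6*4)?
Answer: 82082977/343083 ≈ 239.25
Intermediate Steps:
D(N, K) = 3 - N
p(t, B) = 45 + 24*B + 24*t (p(t, B) = -3 + ((B + t) + 2)*24 = -3 + (2 + B + t)*24 = -3 + (48 + 24*B + 24*t) = 45 + 24*B + 24*t)
213/(-4/167 - 148/(-160)) - 489/p(-14, D(-2, 1)) = 213/(-4/167 - 148/(-160)) - 489/(45 + 24*(3 - 1*(-2)) + 24*(-14)) = 213/(-4*1/167 - 148*(-1/160)) - 489/(45 + 24*(3 + 2) - 336) = 213/(-4/167 + 37/40) - 489/(45 + 24*5 - 336) = 213/(6019/6680) - 489/(45 + 120 - 336) = 213*(6680/6019) - 489/(-171) = 1422840/6019 - 489*(-1/171) = 1422840/6019 + 163/57 = 82082977/343083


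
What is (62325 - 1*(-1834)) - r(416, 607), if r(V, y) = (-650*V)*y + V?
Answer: 164196543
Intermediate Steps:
r(V, y) = V - 650*V*y (r(V, y) = -650*V*y + V = V - 650*V*y)
(62325 - 1*(-1834)) - r(416, 607) = (62325 - 1*(-1834)) - 416*(1 - 650*607) = (62325 + 1834) - 416*(1 - 394550) = 64159 - 416*(-394549) = 64159 - 1*(-164132384) = 64159 + 164132384 = 164196543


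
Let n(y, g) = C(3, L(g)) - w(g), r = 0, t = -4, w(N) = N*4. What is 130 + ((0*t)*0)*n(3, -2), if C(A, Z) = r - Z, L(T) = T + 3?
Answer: 130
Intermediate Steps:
L(T) = 3 + T
w(N) = 4*N
C(A, Z) = -Z (C(A, Z) = 0 - Z = -Z)
n(y, g) = -3 - 5*g (n(y, g) = -(3 + g) - 4*g = (-3 - g) - 4*g = -3 - 5*g)
130 + ((0*t)*0)*n(3, -2) = 130 + ((0*(-4))*0)*(-3 - 5*(-2)) = 130 + (0*0)*(-3 + 10) = 130 + 0*7 = 130 + 0 = 130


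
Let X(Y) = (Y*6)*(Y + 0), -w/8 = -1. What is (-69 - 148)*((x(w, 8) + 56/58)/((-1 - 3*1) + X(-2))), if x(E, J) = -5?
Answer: 25389/580 ≈ 43.774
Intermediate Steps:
w = 8 (w = -8*(-1) = 8)
X(Y) = 6*Y**2 (X(Y) = (6*Y)*Y = 6*Y**2)
(-69 - 148)*((x(w, 8) + 56/58)/((-1 - 3*1) + X(-2))) = (-69 - 148)*((-5 + 56/58)/((-1 - 3*1) + 6*(-2)**2)) = -217*(-5 + 56*(1/58))/((-1 - 3) + 6*4) = -217*(-5 + 28/29)/(-4 + 24) = -(-25389)/(29*20) = -217*(-117/580) = 25389/580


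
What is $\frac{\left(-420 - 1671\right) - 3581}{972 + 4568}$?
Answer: $- \frac{1418}{1385} \approx -1.0238$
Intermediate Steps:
$\frac{\left(-420 - 1671\right) - 3581}{972 + 4568} = \frac{-2091 - 3581}{5540} = \left(-5672\right) \frac{1}{5540} = - \frac{1418}{1385}$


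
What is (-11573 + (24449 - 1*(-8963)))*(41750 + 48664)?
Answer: 1974551346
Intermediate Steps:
(-11573 + (24449 - 1*(-8963)))*(41750 + 48664) = (-11573 + (24449 + 8963))*90414 = (-11573 + 33412)*90414 = 21839*90414 = 1974551346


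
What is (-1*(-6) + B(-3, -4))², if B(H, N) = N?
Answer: 4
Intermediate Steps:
(-1*(-6) + B(-3, -4))² = (-1*(-6) - 4)² = (6 - 4)² = 2² = 4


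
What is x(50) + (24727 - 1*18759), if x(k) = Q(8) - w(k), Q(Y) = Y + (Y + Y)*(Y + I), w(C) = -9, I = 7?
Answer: 6225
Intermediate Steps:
Q(Y) = Y + 2*Y*(7 + Y) (Q(Y) = Y + (Y + Y)*(Y + 7) = Y + (2*Y)*(7 + Y) = Y + 2*Y*(7 + Y))
x(k) = 257 (x(k) = 8*(15 + 2*8) - 1*(-9) = 8*(15 + 16) + 9 = 8*31 + 9 = 248 + 9 = 257)
x(50) + (24727 - 1*18759) = 257 + (24727 - 1*18759) = 257 + (24727 - 18759) = 257 + 5968 = 6225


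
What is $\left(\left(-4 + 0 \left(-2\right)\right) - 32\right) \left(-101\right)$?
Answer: $3636$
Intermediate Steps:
$\left(\left(-4 + 0 \left(-2\right)\right) - 32\right) \left(-101\right) = \left(\left(-4 + 0\right) - 32\right) \left(-101\right) = \left(-4 - 32\right) \left(-101\right) = \left(-36\right) \left(-101\right) = 3636$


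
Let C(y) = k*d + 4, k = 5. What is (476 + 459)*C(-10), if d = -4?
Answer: -14960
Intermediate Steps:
C(y) = -16 (C(y) = 5*(-4) + 4 = -20 + 4 = -16)
(476 + 459)*C(-10) = (476 + 459)*(-16) = 935*(-16) = -14960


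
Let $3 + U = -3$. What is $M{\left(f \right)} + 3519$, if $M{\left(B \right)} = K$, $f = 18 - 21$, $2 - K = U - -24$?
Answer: $3503$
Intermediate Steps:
$U = -6$ ($U = -3 - 3 = -6$)
$K = -16$ ($K = 2 - \left(-6 - -24\right) = 2 - \left(-6 + 24\right) = 2 - 18 = -16$)
$f = -3$
$M{\left(B \right)} = -16$
$M{\left(f \right)} + 3519 = -16 + 3519 = 3503$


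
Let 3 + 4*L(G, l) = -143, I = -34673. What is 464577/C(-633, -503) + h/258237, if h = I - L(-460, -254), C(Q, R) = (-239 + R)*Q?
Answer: 274345745/320873819 ≈ 0.85500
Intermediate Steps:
L(G, l) = -73/2 (L(G, l) = -¾ + (¼)*(-143) = -¾ - 143/4 = -73/2)
C(Q, R) = Q*(-239 + R)
h = -69273/2 (h = -34673 - 1*(-73/2) = -34673 + 73/2 = -69273/2 ≈ -34637.)
464577/C(-633, -503) + h/258237 = 464577/((-633*(-239 - 503))) - 69273/2/258237 = 464577/((-633*(-742))) - 69273/2*1/258237 = 464577/469686 - 7697/57386 = 464577*(1/469686) - 7697/57386 = 154859/156562 - 7697/57386 = 274345745/320873819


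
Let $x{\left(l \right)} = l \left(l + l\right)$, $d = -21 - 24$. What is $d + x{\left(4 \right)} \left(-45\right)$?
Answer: $-1485$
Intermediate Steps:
$d = -45$
$x{\left(l \right)} = 2 l^{2}$ ($x{\left(l \right)} = l 2 l = 2 l^{2}$)
$d + x{\left(4 \right)} \left(-45\right) = -45 + 2 \cdot 4^{2} \left(-45\right) = -45 + 2 \cdot 16 \left(-45\right) = -45 + 32 \left(-45\right) = -45 - 1440 = -1485$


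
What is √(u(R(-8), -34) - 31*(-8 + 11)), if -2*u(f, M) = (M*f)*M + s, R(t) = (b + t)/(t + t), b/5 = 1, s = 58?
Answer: I*√3686/4 ≈ 15.178*I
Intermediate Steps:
b = 5 (b = 5*1 = 5)
R(t) = (5 + t)/(2*t) (R(t) = (5 + t)/(t + t) = (5 + t)/((2*t)) = (5 + t)*(1/(2*t)) = (5 + t)/(2*t))
u(f, M) = -29 - f*M²/2 (u(f, M) = -((M*f)*M + 58)/2 = -(f*M² + 58)/2 = -(58 + f*M²)/2 = -29 - f*M²/2)
√(u(R(-8), -34) - 31*(-8 + 11)) = √((-29 - ½*(½)*(5 - 8)/(-8)*(-34)²) - 31*(-8 + 11)) = √((-29 - ½*(½)*(-⅛)*(-3)*1156) - 31*3) = √((-29 - ½*3/16*1156) - 93) = √((-29 - 867/8) - 93) = √(-1099/8 - 93) = √(-1843/8) = I*√3686/4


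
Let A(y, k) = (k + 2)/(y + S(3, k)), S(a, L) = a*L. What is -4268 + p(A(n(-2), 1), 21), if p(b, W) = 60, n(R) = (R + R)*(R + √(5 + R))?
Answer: -4208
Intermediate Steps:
n(R) = 2*R*(R + √(5 + R)) (n(R) = (2*R)*(R + √(5 + R)) = 2*R*(R + √(5 + R)))
S(a, L) = L*a
A(y, k) = (2 + k)/(y + 3*k) (A(y, k) = (k + 2)/(y + k*3) = (2 + k)/(y + 3*k))
-4268 + p(A(n(-2), 1), 21) = -4268 + 60 = -4208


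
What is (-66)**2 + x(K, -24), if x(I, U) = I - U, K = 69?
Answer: 4449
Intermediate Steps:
(-66)**2 + x(K, -24) = (-66)**2 + (69 - 1*(-24)) = 4356 + (69 + 24) = 4356 + 93 = 4449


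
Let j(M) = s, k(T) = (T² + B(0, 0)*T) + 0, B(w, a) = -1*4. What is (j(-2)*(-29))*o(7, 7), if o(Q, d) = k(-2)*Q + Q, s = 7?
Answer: -18473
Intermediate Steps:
B(w, a) = -4
k(T) = T² - 4*T (k(T) = (T² - 4*T) + 0 = T² - 4*T)
j(M) = 7
o(Q, d) = 13*Q (o(Q, d) = (-2*(-4 - 2))*Q + Q = (-2*(-6))*Q + Q = 12*Q + Q = 13*Q)
(j(-2)*(-29))*o(7, 7) = (7*(-29))*(13*7) = -203*91 = -18473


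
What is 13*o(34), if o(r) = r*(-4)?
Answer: -1768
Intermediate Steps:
o(r) = -4*r
13*o(34) = 13*(-4*34) = 13*(-136) = -1768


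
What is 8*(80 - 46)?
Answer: 272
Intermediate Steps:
8*(80 - 46) = 8*34 = 272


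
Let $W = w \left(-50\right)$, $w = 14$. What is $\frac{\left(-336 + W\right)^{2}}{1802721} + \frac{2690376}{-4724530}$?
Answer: $\frac{110410918892}{4258504723065} \approx 0.025927$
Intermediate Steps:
$W = -700$ ($W = 14 \left(-50\right) = -700$)
$\frac{\left(-336 + W\right)^{2}}{1802721} + \frac{2690376}{-4724530} = \frac{\left(-336 - 700\right)^{2}}{1802721} + \frac{2690376}{-4724530} = \left(-1036\right)^{2} \cdot \frac{1}{1802721} + 2690376 \left(- \frac{1}{4724530}\right) = 1073296 \cdot \frac{1}{1802721} - \frac{1345188}{2362265} = \frac{1073296}{1802721} - \frac{1345188}{2362265} = \frac{110410918892}{4258504723065}$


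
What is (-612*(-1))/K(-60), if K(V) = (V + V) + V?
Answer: -17/5 ≈ -3.4000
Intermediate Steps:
K(V) = 3*V (K(V) = 2*V + V = 3*V)
(-612*(-1))/K(-60) = (-612*(-1))/((3*(-60))) = 612/(-180) = 612*(-1/180) = -17/5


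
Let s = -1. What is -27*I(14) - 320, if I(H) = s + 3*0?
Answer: -293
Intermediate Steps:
I(H) = -1 (I(H) = -1 + 3*0 = -1 + 0 = -1)
-27*I(14) - 320 = -27*(-1) - 320 = 27 - 320 = -293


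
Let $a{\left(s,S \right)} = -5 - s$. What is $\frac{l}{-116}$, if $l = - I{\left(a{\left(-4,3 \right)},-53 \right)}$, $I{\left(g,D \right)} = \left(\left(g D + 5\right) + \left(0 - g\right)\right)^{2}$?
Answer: $\frac{3481}{116} \approx 30.009$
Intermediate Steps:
$I{\left(g,D \right)} = \left(5 - g + D g\right)^{2}$ ($I{\left(g,D \right)} = \left(\left(D g + 5\right) - g\right)^{2} = \left(\left(5 + D g\right) - g\right)^{2} = \left(5 - g + D g\right)^{2}$)
$l = -3481$ ($l = - \left(5 - \left(-5 - -4\right) - 53 \left(-5 - -4\right)\right)^{2} = - \left(5 - \left(-5 + 4\right) - 53 \left(-5 + 4\right)\right)^{2} = - \left(5 - -1 - -53\right)^{2} = - \left(5 + 1 + 53\right)^{2} = - 59^{2} = \left(-1\right) 3481 = -3481$)
$\frac{l}{-116} = - \frac{3481}{-116} = \left(-3481\right) \left(- \frac{1}{116}\right) = \frac{3481}{116}$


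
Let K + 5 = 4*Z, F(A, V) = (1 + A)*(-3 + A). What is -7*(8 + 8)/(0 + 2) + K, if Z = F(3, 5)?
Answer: -61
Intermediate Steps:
Z = 0 (Z = -3 + 3² - 2*3 = -3 + 9 - 6 = 0)
K = -5 (K = -5 + 4*0 = -5 + 0 = -5)
-7*(8 + 8)/(0 + 2) + K = -7*(8 + 8)/(0 + 2) - 5 = -112/2 - 5 = -7*8 - 5 = -56 - 5 = -61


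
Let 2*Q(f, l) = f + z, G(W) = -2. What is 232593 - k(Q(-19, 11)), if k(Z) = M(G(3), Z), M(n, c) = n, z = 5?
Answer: 232595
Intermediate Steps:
Q(f, l) = 5/2 + f/2 (Q(f, l) = (f + 5)/2 = (5 + f)/2 = 5/2 + f/2)
k(Z) = -2
232593 - k(Q(-19, 11)) = 232593 - 1*(-2) = 232593 + 2 = 232595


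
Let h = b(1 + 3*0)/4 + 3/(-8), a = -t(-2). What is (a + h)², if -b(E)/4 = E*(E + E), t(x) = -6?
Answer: 841/64 ≈ 13.141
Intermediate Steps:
b(E) = -8*E² (b(E) = -4*E*(E + E) = -4*E*2*E = -8*E²)
a = 6 (a = -1*(-6) = 6)
h = -19/8 (h = -8*(1 + 3*0)²/4 + 3/(-8) = -8*(1 + 0)²*(¼) + 3*(-⅛) = -8*1²*(¼) - 3/8 = -8*1*(¼) - 3/8 = -8*¼ - 3/8 = -2 - 3/8 = -19/8 ≈ -2.3750)
(a + h)² = (6 - 19/8)² = (29/8)² = 841/64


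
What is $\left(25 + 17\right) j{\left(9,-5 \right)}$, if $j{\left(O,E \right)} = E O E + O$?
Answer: $9828$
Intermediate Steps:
$j{\left(O,E \right)} = O + O E^{2}$ ($j{\left(O,E \right)} = O E^{2} + O = O + O E^{2}$)
$\left(25 + 17\right) j{\left(9,-5 \right)} = \left(25 + 17\right) 9 \left(1 + \left(-5\right)^{2}\right) = 42 \cdot 9 \left(1 + 25\right) = 42 \cdot 9 \cdot 26 = 42 \cdot 234 = 9828$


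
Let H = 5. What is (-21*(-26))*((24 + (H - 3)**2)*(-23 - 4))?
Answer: -412776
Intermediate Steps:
(-21*(-26))*((24 + (H - 3)**2)*(-23 - 4)) = (-21*(-26))*((24 + (5 - 3)**2)*(-23 - 4)) = 546*((24 + 2**2)*(-27)) = 546*((24 + 4)*(-27)) = 546*(28*(-27)) = 546*(-756) = -412776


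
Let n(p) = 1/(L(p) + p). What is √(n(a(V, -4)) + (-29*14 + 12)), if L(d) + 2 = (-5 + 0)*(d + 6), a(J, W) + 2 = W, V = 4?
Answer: I*√6306/4 ≈ 19.853*I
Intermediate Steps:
a(J, W) = -2 + W
L(d) = -32 - 5*d (L(d) = -2 + (-5 + 0)*(d + 6) = -2 - 5*(6 + d) = -2 + (-30 - 5*d) = -32 - 5*d)
n(p) = 1/(-32 - 4*p) (n(p) = 1/((-32 - 5*p) + p) = 1/(-32 - 4*p))
√(n(a(V, -4)) + (-29*14 + 12)) = √(-1/(32 + 4*(-2 - 4)) + (-29*14 + 12)) = √(-1/(32 + 4*(-6)) + (-406 + 12)) = √(-1/(32 - 24) - 394) = √(-1/8 - 394) = √(-1*⅛ - 394) = √(-⅛ - 394) = √(-3153/8) = I*√6306/4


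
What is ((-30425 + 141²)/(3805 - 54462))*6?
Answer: 63264/50657 ≈ 1.2489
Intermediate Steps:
((-30425 + 141²)/(3805 - 54462))*6 = ((-30425 + 19881)/(-50657))*6 = -10544*(-1/50657)*6 = (10544/50657)*6 = 63264/50657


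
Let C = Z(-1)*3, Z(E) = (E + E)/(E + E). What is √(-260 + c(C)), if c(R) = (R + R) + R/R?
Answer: I*√253 ≈ 15.906*I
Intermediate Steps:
Z(E) = 1 (Z(E) = (2*E)/((2*E)) = (2*E)*(1/(2*E)) = 1)
C = 3 (C = 1*3 = 3)
c(R) = 1 + 2*R (c(R) = 2*R + 1 = 1 + 2*R)
√(-260 + c(C)) = √(-260 + (1 + 2*3)) = √(-260 + (1 + 6)) = √(-260 + 7) = √(-253) = I*√253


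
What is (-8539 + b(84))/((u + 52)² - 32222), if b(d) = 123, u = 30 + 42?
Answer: 4208/8423 ≈ 0.49958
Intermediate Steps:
u = 72
(-8539 + b(84))/((u + 52)² - 32222) = (-8539 + 123)/((72 + 52)² - 32222) = -8416/(124² - 32222) = -8416/(15376 - 32222) = -8416/(-16846) = -8416*(-1/16846) = 4208/8423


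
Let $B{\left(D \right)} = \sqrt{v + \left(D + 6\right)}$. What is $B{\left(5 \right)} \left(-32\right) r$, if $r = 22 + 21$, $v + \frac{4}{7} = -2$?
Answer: $- \frac{1376 \sqrt{413}}{7} \approx -3994.8$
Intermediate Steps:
$v = - \frac{18}{7}$ ($v = - \frac{4}{7} - 2 = - \frac{18}{7} \approx -2.5714$)
$r = 43$
$B{\left(D \right)} = \sqrt{\frac{24}{7} + D}$ ($B{\left(D \right)} = \sqrt{- \frac{18}{7} + \left(D + 6\right)} = \sqrt{- \frac{18}{7} + \left(6 + D\right)} = \sqrt{\frac{24}{7} + D}$)
$B{\left(5 \right)} \left(-32\right) r = \frac{\sqrt{168 + 49 \cdot 5}}{7} \left(-32\right) 43 = \frac{\sqrt{168 + 245}}{7} \left(-32\right) 43 = \frac{\sqrt{413}}{7} \left(-32\right) 43 = - \frac{32 \sqrt{413}}{7} \cdot 43 = - \frac{1376 \sqrt{413}}{7}$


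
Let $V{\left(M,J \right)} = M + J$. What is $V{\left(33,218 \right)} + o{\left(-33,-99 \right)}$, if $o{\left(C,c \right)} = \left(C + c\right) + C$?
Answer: $86$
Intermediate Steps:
$V{\left(M,J \right)} = J + M$
$o{\left(C,c \right)} = c + 2 C$
$V{\left(33,218 \right)} + o{\left(-33,-99 \right)} = \left(218 + 33\right) + \left(-99 + 2 \left(-33\right)\right) = 251 - 165 = 86$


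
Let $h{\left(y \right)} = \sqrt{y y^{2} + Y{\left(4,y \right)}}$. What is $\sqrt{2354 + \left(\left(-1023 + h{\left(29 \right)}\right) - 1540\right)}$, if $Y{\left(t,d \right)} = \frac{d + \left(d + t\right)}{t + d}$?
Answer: $\frac{\sqrt{-227601 + 33 \sqrt{26561667}}}{33} \approx 7.268 i$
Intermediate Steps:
$Y{\left(t,d \right)} = \frac{t + 2 d}{d + t}$
$h{\left(y \right)} = \sqrt{y^{3} + \frac{4 + 2 y}{4 + y}}$ ($h{\left(y \right)} = \sqrt{y y^{2} + \frac{4 + 2 y}{y + 4}} = \sqrt{y^{3} + \frac{4 + 2 y}{4 + y}}$)
$\sqrt{2354 + \left(\left(-1023 + h{\left(29 \right)}\right) - 1540\right)} = \sqrt{2354 - \left(2563 - \frac{\sqrt{4 + 2 \cdot 29 + 29^{3} \left(4 + 29\right)}}{\sqrt{4 + 29}}\right)} = \sqrt{2354 - \left(2563 - \frac{\sqrt{33} \sqrt{4 + 58 + 24389 \cdot 33}}{33}\right)} = \sqrt{2354 - \left(2563 - \frac{\sqrt{33} \sqrt{4 + 58 + 804837}}{33}\right)} = \sqrt{2354 - \left(2563 - \frac{\sqrt{26561667}}{33}\right)} = \sqrt{-209 + \frac{\sqrt{26561667}}{33}}$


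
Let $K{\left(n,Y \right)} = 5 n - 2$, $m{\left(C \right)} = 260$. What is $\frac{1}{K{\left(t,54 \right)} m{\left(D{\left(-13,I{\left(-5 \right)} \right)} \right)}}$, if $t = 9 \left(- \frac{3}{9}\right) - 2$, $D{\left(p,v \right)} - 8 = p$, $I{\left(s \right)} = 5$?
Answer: $- \frac{1}{7020} \approx -0.00014245$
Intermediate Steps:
$D{\left(p,v \right)} = 8 + p$
$t = -5$ ($t = 9 \left(\left(-3\right) \frac{1}{9}\right) - 2 = 9 \left(- \frac{1}{3}\right) - 2 = -3 - 2 = -5$)
$K{\left(n,Y \right)} = -2 + 5 n$
$\frac{1}{K{\left(t,54 \right)} m{\left(D{\left(-13,I{\left(-5 \right)} \right)} \right)}} = \frac{1}{\left(-2 + 5 \left(-5\right)\right) 260} = \frac{1}{-2 - 25} \cdot \frac{1}{260} = \frac{1}{-27} \cdot \frac{1}{260} = \left(- \frac{1}{27}\right) \frac{1}{260} = - \frac{1}{7020}$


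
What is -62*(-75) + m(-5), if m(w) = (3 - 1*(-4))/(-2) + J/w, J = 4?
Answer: 46457/10 ≈ 4645.7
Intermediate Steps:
m(w) = -7/2 + 4/w (m(w) = (3 - 1*(-4))/(-2) + 4/w = (3 + 4)*(-1/2) + 4/w = 7*(-1/2) + 4/w = -7/2 + 4/w)
-62*(-75) + m(-5) = -62*(-75) + (-7/2 + 4/(-5)) = 4650 + (-7/2 + 4*(-1/5)) = 4650 + (-7/2 - 4/5) = 4650 - 43/10 = 46457/10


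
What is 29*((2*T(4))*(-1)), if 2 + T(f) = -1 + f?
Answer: -58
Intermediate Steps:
T(f) = -3 + f (T(f) = -2 + (-1 + f) = -3 + f)
29*((2*T(4))*(-1)) = 29*((2*(-3 + 4))*(-1)) = 29*((2*1)*(-1)) = 29*(2*(-1)) = 29*(-2) = -58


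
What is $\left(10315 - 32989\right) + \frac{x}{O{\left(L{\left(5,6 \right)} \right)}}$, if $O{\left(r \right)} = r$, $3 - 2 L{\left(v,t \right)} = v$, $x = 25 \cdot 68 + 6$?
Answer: $-24380$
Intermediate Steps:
$x = 1706$ ($x = 1700 + 6 = 1706$)
$L{\left(v,t \right)} = \frac{3}{2} - \frac{v}{2}$
$\left(10315 - 32989\right) + \frac{x}{O{\left(L{\left(5,6 \right)} \right)}} = \left(10315 - 32989\right) + \frac{1706}{\frac{3}{2} - \frac{5}{2}} = -22674 + \frac{1706}{\frac{3}{2} - \frac{5}{2}} = -22674 + \frac{1706}{-1} = -22674 + 1706 \left(-1\right) = -22674 - 1706 = -24380$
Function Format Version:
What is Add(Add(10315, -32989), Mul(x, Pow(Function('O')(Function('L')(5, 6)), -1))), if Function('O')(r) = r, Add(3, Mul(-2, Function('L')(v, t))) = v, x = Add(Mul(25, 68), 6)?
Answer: -24380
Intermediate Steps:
x = 1706 (x = Add(1700, 6) = 1706)
Function('L')(v, t) = Add(Rational(3, 2), Mul(Rational(-1, 2), v))
Add(Add(10315, -32989), Mul(x, Pow(Function('O')(Function('L')(5, 6)), -1))) = Add(Add(10315, -32989), Mul(1706, Pow(Add(Rational(3, 2), Mul(Rational(-1, 2), 5)), -1))) = Add(-22674, Mul(1706, Pow(Add(Rational(3, 2), Rational(-5, 2)), -1))) = Add(-22674, Mul(1706, Pow(-1, -1))) = Add(-22674, Mul(1706, -1)) = Add(-22674, -1706) = -24380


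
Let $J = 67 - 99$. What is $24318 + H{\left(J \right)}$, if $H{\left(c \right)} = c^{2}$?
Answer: $25342$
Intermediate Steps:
$J = -32$
$24318 + H{\left(J \right)} = 24318 + \left(-32\right)^{2} = 24318 + 1024 = 25342$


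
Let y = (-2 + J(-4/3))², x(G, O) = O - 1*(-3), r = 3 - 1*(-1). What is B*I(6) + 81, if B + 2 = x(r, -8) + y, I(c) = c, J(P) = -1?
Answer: 93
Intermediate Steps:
r = 4 (r = 3 + 1 = 4)
x(G, O) = 3 + O (x(G, O) = O + 3 = 3 + O)
y = 9 (y = (-2 - 1)² = (-3)² = 9)
B = 2 (B = -2 + ((3 - 8) + 9) = -2 + (-5 + 9) = -2 + 4 = 2)
B*I(6) + 81 = 2*6 + 81 = 12 + 81 = 93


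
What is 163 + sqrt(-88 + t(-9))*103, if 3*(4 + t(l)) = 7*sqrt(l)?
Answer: 163 + 103*sqrt(-92 + 7*I) ≈ 200.56 + 988.66*I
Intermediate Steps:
t(l) = -4 + 7*sqrt(l)/3 (t(l) = -4 + (7*sqrt(l))/3 = -4 + 7*sqrt(l)/3)
163 + sqrt(-88 + t(-9))*103 = 163 + sqrt(-88 + (-4 + 7*sqrt(-9)/3))*103 = 163 + sqrt(-88 + (-4 + 7*(3*I)/3))*103 = 163 + sqrt(-88 + (-4 + 7*I))*103 = 163 + sqrt(-92 + 7*I)*103 = 163 + 103*sqrt(-92 + 7*I)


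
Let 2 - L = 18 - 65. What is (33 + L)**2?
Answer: 6724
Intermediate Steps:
L = 49 (L = 2 - (18 - 65) = 2 - 1*(-47) = 2 + 47 = 49)
(33 + L)**2 = (33 + 49)**2 = 82**2 = 6724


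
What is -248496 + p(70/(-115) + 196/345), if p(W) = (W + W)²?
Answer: -29577235616/119025 ≈ -2.4850e+5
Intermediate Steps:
p(W) = 4*W² (p(W) = (2*W)² = 4*W²)
-248496 + p(70/(-115) + 196/345) = -248496 + 4*(70/(-115) + 196/345)² = -248496 + 4*(70*(-1/115) + 196*(1/345))² = -248496 + 4*(-14/23 + 196/345)² = -248496 + 4*(-14/345)² = -248496 + 4*(196/119025) = -248496 + 784/119025 = -29577235616/119025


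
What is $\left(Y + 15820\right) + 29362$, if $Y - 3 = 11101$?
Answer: $56286$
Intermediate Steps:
$Y = 11104$ ($Y = 3 + 11101 = 11104$)
$\left(Y + 15820\right) + 29362 = \left(11104 + 15820\right) + 29362 = 26924 + 29362 = 56286$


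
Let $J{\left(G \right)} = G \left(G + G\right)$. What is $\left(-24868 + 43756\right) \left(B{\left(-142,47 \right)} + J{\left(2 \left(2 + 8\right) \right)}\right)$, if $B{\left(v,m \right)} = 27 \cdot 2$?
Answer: $16130352$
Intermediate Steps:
$B{\left(v,m \right)} = 54$
$J{\left(G \right)} = 2 G^{2}$ ($J{\left(G \right)} = G 2 G = 2 G^{2}$)
$\left(-24868 + 43756\right) \left(B{\left(-142,47 \right)} + J{\left(2 \left(2 + 8\right) \right)}\right) = \left(-24868 + 43756\right) \left(54 + 2 \left(2 \left(2 + 8\right)\right)^{2}\right) = 18888 \left(54 + 2 \left(2 \cdot 10\right)^{2}\right) = 18888 \left(54 + 2 \cdot 20^{2}\right) = 18888 \left(54 + 2 \cdot 400\right) = 18888 \left(54 + 800\right) = 18888 \cdot 854 = 16130352$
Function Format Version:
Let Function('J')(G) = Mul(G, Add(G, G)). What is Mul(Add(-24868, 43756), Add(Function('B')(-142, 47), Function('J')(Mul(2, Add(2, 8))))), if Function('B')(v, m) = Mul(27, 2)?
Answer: 16130352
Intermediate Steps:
Function('B')(v, m) = 54
Function('J')(G) = Mul(2, Pow(G, 2)) (Function('J')(G) = Mul(G, Mul(2, G)) = Mul(2, Pow(G, 2)))
Mul(Add(-24868, 43756), Add(Function('B')(-142, 47), Function('J')(Mul(2, Add(2, 8))))) = Mul(Add(-24868, 43756), Add(54, Mul(2, Pow(Mul(2, Add(2, 8)), 2)))) = Mul(18888, Add(54, Mul(2, Pow(Mul(2, 10), 2)))) = Mul(18888, Add(54, Mul(2, Pow(20, 2)))) = Mul(18888, Add(54, Mul(2, 400))) = Mul(18888, Add(54, 800)) = Mul(18888, 854) = 16130352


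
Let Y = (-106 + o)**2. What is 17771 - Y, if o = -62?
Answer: -10453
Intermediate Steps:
Y = 28224 (Y = (-106 - 62)**2 = (-168)**2 = 28224)
17771 - Y = 17771 - 1*28224 = 17771 - 28224 = -10453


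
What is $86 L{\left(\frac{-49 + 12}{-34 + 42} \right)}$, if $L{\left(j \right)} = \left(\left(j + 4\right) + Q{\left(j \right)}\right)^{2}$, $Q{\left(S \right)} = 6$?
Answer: $\frac{79507}{32} \approx 2484.6$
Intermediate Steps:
$L{\left(j \right)} = \left(10 + j\right)^{2}$ ($L{\left(j \right)} = \left(\left(j + 4\right) + 6\right)^{2} = \left(\left(4 + j\right) + 6\right)^{2} = \left(10 + j\right)^{2}$)
$86 L{\left(\frac{-49 + 12}{-34 + 42} \right)} = 86 \left(10 + \frac{-49 + 12}{-34 + 42}\right)^{2} = 86 \left(10 - \frac{37}{8}\right)^{2} = 86 \left(\frac{43}{8}\right)^{2} = 86 \cdot \frac{1849}{64} = \frac{79507}{32}$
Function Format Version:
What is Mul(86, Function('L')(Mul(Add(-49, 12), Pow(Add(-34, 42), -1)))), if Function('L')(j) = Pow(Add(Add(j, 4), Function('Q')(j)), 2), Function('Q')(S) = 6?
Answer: Rational(79507, 32) ≈ 2484.6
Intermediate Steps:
Function('L')(j) = Pow(Add(10, j), 2) (Function('L')(j) = Pow(Add(Add(j, 4), 6), 2) = Pow(Add(Add(4, j), 6), 2) = Pow(Add(10, j), 2))
Mul(86, Function('L')(Mul(Add(-49, 12), Pow(Add(-34, 42), -1)))) = Mul(86, Pow(Add(10, Mul(Add(-49, 12), Pow(Add(-34, 42), -1))), 2)) = Mul(86, Pow(Add(10, Mul(-37, Pow(8, -1))), 2)) = Mul(86, Pow(Add(10, Mul(-37, Rational(1, 8))), 2)) = Mul(86, Pow(Add(10, Rational(-37, 8)), 2)) = Mul(86, Pow(Rational(43, 8), 2)) = Mul(86, Rational(1849, 64)) = Rational(79507, 32)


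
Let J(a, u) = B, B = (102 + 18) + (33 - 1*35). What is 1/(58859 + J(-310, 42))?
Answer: 1/58977 ≈ 1.6956e-5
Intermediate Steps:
B = 118 (B = 120 + (33 - 35) = 120 - 2 = 118)
J(a, u) = 118
1/(58859 + J(-310, 42)) = 1/(58859 + 118) = 1/58977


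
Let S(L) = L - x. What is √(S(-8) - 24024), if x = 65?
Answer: I*√24097 ≈ 155.23*I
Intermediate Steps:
S(L) = -65 + L (S(L) = L - 1*65 = L - 65 = -65 + L)
√(S(-8) - 24024) = √((-65 - 8) - 24024) = √(-73 - 24024) = √(-24097) = I*√24097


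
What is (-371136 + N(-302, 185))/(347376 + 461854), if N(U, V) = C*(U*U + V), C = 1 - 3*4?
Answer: -275283/161846 ≈ -1.7009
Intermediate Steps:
C = -11 (C = 1 - 1*12 = 1 - 12 = -11)
N(U, V) = -11*V - 11*U² (N(U, V) = -11*(U*U + V) = -11*(U² + V) = -11*(V + U²) = -11*V - 11*U²)
(-371136 + N(-302, 185))/(347376 + 461854) = (-371136 + (-11*185 - 11*(-302)²))/(347376 + 461854) = (-371136 + (-2035 - 11*91204))/809230 = (-371136 + (-2035 - 1003244))*(1/809230) = (-371136 - 1005279)*(1/809230) = -1376415*1/809230 = -275283/161846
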